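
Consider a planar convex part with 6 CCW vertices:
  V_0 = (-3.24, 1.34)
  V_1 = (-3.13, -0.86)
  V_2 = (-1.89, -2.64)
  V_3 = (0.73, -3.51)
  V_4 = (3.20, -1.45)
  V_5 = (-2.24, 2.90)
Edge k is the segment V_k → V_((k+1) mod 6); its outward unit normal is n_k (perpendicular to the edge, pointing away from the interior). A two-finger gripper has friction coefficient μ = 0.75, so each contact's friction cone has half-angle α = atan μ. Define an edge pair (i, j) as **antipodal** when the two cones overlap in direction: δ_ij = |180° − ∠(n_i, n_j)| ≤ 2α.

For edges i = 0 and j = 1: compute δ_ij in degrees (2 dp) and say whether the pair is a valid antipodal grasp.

δ = 148.00°, invalid

α = atan 0.75 = 36.87°;  2α = 73.74°
edge 0: e_0 = (+0.11, -2.20);  n_0 = (-0.9988, -0.0499)
edge 1: e_1 = (+1.24, -1.78);  n_1 = (-0.8205, -0.5716)
∠(n_0, n_1) = 32.00°
δ = |180° − 32.00°| = 148.00°
148.00° > 2α = 73.74°  →  invalid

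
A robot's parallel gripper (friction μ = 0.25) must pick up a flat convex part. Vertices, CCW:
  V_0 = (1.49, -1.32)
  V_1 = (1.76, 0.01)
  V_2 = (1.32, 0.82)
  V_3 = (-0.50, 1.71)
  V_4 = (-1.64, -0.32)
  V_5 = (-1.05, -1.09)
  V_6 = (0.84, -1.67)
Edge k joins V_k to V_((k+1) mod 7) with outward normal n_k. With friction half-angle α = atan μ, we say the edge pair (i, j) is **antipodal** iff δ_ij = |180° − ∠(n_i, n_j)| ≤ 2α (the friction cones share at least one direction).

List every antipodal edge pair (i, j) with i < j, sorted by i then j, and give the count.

α = atan 0.25 = 14.04°;  2α = 28.07°
n_0 = (+0.9800, -0.1989)
n_1 = (+0.8787, +0.4773)
n_2 = (+0.4393, +0.8983)
n_3 = (-0.8719, +0.4896)
n_4 = (-0.7938, -0.6082)
n_5 = (-0.2934, -0.9560)
n_6 = (+0.4741, -0.8805)
  (0,1): δ = 140.01°  ·
  (0,2): δ = 104.58°  ·
  (0,3): δ = 17.84°  ✓
  (0,4): δ = 48.94°  ·
  (0,5): δ = 84.42°  ·
  (0,6): δ = 129.78°  ·
  (1,2): δ = 144.57°  ·
  (1,3): δ = 57.83°  ·
  (1,4): δ = 8.95°  ✓
  (1,5): δ = 44.43°  ·
  (1,6): δ = 89.79°  ·
  (2,3): δ = 93.26°  ·
  (2,4): δ = 26.48°  ✓
  (2,5): δ = 9.00°  ✓
  (2,6): δ = 54.36°  ·
  (3,4): δ = 113.22°  ·
  (3,5): δ = 77.74°  ·
  (3,6): δ = 32.38°  ·
  (4,5): δ = 144.52°  ·
  (4,6): δ = 99.16°  ·
  (5,6): δ = 134.64°  ·
antipodal pairs: 4

count = 4; pairs: (0,3), (1,4), (2,4), (2,5)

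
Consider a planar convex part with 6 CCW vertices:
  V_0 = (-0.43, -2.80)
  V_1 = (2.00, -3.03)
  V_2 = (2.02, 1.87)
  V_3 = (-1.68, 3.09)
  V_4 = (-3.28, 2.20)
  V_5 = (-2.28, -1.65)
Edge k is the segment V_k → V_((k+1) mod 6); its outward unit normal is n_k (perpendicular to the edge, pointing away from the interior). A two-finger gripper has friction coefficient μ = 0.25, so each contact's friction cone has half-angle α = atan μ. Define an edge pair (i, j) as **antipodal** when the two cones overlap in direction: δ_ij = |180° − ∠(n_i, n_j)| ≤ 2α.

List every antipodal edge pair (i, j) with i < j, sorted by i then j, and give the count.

α = atan 0.25 = 14.04°;  2α = 28.07°
n_0 = (-0.0942, -0.9956)
n_1 = (+1.0000, -0.0041)
n_2 = (+0.3131, +0.9497)
n_3 = (-0.4861, +0.8739)
n_4 = (-0.9679, -0.2514)
n_5 = (-0.5279, -0.8493)
  (0,1): δ = 84.83°  ·
  (0,2): δ = 12.84°  ✓
  (0,3): δ = 34.49°  ·
  (0,4): δ = 109.97°  ·
  (0,5): δ = 153.54°  ·
  (1,2): δ = 108.02°  ·
  (1,3): δ = 60.68°  ·
  (1,4): δ = 14.79°  ✓
  (1,5): δ = 58.37°  ·
  (2,3): δ = 132.67°  ·
  (2,4): δ = 57.19°  ·
  (2,5): δ = 13.62°  ✓
  (3,4): δ = 104.52°  ·
  (3,5): δ = 60.95°  ·
  (4,5): δ = 136.43°  ·
antipodal pairs: 3

count = 3; pairs: (0,2), (1,4), (2,5)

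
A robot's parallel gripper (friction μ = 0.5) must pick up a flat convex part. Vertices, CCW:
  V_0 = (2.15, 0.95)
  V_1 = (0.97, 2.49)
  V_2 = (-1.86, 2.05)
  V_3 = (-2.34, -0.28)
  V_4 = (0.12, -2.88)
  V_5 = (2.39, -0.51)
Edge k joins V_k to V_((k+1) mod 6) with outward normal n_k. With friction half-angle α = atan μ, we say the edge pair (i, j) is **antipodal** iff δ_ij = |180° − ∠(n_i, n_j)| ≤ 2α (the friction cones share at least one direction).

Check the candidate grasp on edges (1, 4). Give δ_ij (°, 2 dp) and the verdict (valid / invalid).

α = atan 0.5 = 26.57°;  2α = 53.13°
edge 1: e_1 = (-2.83, -0.44);  n_1 = (-0.1536, +0.9881)
edge 4: e_4 = (+2.27, +2.37);  n_4 = (+0.7222, -0.6917)
∠(n_1, n_4) = 142.60°
δ = |180° − 142.60°| = 37.40°
37.40° ≤ 2α = 53.13°  →  valid

δ = 37.40°, valid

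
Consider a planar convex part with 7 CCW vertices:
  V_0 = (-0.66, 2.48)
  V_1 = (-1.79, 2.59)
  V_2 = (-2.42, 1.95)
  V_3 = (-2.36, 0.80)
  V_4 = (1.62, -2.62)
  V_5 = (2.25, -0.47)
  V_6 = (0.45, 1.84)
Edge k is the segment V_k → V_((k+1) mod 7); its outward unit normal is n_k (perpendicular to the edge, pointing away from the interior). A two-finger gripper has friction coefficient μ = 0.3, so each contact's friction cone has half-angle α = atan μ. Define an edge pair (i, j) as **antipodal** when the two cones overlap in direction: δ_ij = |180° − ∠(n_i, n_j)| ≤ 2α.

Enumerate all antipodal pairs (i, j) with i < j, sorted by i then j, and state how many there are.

count = 4; pairs: (1,4), (2,4), (3,5), (3,6)

α = atan 0.3 = 16.70°;  2α = 33.40°
n_0 = (+0.0969, +0.9953)
n_1 = (-0.7127, +0.7015)
n_2 = (-0.9986, -0.0521)
n_3 = (-0.6517, -0.7584)
n_4 = (+0.9596, -0.2812)
n_5 = (+0.7888, +0.6146)
n_6 = (+0.4995, +0.8663)
  (0,1): δ = 128.99°  ·
  (0,2): δ = 81.45°  ·
  (0,3): δ = 35.11°  ·
  (0,4): δ = 79.23°  ·
  (0,5): δ = 133.49°  ·
  (0,6): δ = 155.59°  ·
  (1,2): δ = 132.46°  ·
  (1,3): δ = 86.12°  ·
  (1,4): δ = 28.22°  ✓
  (1,5): δ = 82.48°  ·
  (1,6): δ = 104.58°  ·
  (2,3): δ = 133.66°  ·
  (2,4): δ = 19.32°  ✓
  (2,5): δ = 34.94°  ·
  (2,6): δ = 57.05°  ·
  (3,4): δ = 65.66°  ·
  (3,5): δ = 11.40°  ✓
  (3,6): δ = 10.71°  ✓
  (4,5): δ = 125.74°  ·
  (4,6): δ = 103.63°  ·
  (5,6): δ = 157.89°  ·
antipodal pairs: 4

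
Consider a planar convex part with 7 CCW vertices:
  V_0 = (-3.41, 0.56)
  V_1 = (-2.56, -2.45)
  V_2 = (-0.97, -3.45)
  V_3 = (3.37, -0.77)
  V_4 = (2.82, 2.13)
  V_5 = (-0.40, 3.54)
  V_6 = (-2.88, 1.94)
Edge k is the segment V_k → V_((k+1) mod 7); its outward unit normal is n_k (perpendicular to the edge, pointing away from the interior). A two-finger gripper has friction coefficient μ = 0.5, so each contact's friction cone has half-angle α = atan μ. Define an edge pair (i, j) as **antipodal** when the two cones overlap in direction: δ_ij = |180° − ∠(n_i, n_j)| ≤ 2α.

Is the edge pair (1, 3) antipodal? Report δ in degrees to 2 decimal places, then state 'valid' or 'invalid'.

α = atan 0.5 = 26.57°;  2α = 53.13°
edge 1: e_1 = (+1.59, -1.00);  n_1 = (-0.5324, -0.8465)
edge 3: e_3 = (-0.55, +2.90);  n_3 = (+0.9825, +0.1863)
∠(n_1, n_3) = 132.91°
δ = |180° − 132.91°| = 47.09°
47.09° ≤ 2α = 53.13°  →  valid

δ = 47.09°, valid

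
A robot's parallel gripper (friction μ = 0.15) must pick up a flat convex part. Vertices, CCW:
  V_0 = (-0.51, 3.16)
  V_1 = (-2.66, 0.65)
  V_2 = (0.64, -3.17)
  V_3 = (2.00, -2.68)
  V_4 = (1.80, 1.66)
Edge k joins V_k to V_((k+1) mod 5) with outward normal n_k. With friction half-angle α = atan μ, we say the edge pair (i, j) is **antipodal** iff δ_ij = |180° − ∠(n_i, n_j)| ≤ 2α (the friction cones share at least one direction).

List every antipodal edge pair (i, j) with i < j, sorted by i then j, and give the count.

count = 1; pairs: (1,4)

α = atan 0.15 = 8.53°;  2α = 17.06°
n_0 = (-0.7595, +0.6505)
n_1 = (-0.7567, -0.6537)
n_2 = (+0.3390, -0.9408)
n_3 = (+0.9989, +0.0460)
n_4 = (+0.5446, +0.8387)
  (0,1): δ = 98.59°  ·
  (0,2): δ = 29.60°  ·
  (0,3): δ = 43.22°  ·
  (0,4): δ = 97.58°  ·
  (1,2): δ = 111.01°  ·
  (1,3): δ = 38.18°  ·
  (1,4): δ = 16.18°  ✓
  (2,3): δ = 107.18°  ·
  (2,4): δ = 52.81°  ·
  (3,4): δ = 125.64°  ·
antipodal pairs: 1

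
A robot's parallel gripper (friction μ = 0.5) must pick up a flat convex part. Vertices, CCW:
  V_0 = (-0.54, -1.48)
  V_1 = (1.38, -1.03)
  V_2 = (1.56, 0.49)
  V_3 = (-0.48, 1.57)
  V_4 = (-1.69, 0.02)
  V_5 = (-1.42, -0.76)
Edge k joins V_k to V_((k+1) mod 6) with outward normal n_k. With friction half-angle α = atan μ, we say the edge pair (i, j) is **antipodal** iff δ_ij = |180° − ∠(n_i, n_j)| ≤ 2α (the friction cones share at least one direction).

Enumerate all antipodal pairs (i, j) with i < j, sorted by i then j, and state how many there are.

α = atan 0.5 = 26.57°;  2α = 53.13°
n_0 = (+0.2282, -0.9736)
n_1 = (+0.9931, -0.1176)
n_2 = (+0.4679, +0.8838)
n_3 = (-0.7883, +0.6153)
n_4 = (-0.9450, -0.3271)
n_5 = (-0.6332, -0.7740)
  (0,1): δ = 109.94°  ·
  (0,2): δ = 41.09°  ✓
  (0,3): δ = 38.83°  ✓
  (0,4): δ = 95.90°  ·
  (0,5): δ = 127.52°  ·
  (1,2): δ = 111.14°  ·
  (1,3): δ = 31.22°  ✓
  (1,4): δ = 25.85°  ✓
  (1,5): δ = 57.46°  ·
  (2,3): δ = 100.08°  ·
  (2,4): δ = 43.01°  ✓
  (2,5): δ = 11.39°  ✓
  (3,4): δ = 122.93°  ·
  (3,5): δ = 91.31°  ·
  (4,5): δ = 148.38°  ·
antipodal pairs: 6

count = 6; pairs: (0,2), (0,3), (1,3), (1,4), (2,4), (2,5)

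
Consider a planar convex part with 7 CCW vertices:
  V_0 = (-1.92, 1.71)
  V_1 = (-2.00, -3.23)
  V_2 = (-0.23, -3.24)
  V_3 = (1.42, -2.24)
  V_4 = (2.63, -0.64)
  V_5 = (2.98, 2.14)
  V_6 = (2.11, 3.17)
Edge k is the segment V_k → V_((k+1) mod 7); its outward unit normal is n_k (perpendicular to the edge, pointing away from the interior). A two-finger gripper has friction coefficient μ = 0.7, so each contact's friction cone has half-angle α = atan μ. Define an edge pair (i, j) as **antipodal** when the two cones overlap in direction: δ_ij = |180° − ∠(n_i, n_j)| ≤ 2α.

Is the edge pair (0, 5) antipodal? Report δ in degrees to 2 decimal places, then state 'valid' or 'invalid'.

δ = 41.11°, valid

α = atan 0.7 = 34.99°;  2α = 69.98°
edge 0: e_0 = (-0.08, -4.94);  n_0 = (-0.9999, +0.0162)
edge 5: e_5 = (-0.87, +1.03);  n_5 = (+0.7639, +0.6453)
∠(n_0, n_5) = 138.89°
δ = |180° − 138.89°| = 41.11°
41.11° ≤ 2α = 69.98°  →  valid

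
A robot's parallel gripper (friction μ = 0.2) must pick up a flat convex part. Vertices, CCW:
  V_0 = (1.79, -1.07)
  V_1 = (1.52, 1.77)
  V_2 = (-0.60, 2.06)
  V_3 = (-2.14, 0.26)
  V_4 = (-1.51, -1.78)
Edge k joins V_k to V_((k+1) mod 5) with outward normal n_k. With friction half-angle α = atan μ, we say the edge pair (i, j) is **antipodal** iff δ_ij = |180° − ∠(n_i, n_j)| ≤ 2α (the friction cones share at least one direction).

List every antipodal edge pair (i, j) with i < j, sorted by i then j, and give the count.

α = atan 0.2 = 11.31°;  2α = 22.62°
n_0 = (+0.9955, +0.0946)
n_1 = (+0.1355, +0.9908)
n_2 = (-0.7599, +0.6501)
n_3 = (-0.9555, -0.2951)
n_4 = (+0.2103, -0.9776)
  (0,1): δ = 103.22°  ·
  (0,2): δ = 45.98°  ·
  (0,3): δ = 11.73°  ✓
  (0,4): δ = 96.71°  ·
  (1,2): δ = 122.76°  ·
  (1,3): δ = 65.05°  ·
  (1,4): δ = 19.93°  ✓
  (2,3): δ = 122.29°  ·
  (2,4): δ = 37.31°  ·
  (3,4): δ = 95.02°  ·
antipodal pairs: 2

count = 2; pairs: (0,3), (1,4)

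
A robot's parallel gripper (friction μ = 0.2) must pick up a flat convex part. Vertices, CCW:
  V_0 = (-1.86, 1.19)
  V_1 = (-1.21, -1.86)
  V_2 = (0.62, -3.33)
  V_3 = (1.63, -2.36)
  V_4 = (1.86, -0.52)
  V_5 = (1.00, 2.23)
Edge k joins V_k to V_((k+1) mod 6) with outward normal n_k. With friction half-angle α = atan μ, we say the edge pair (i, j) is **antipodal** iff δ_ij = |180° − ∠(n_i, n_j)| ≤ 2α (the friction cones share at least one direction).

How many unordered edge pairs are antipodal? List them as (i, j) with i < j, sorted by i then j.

α = atan 0.2 = 11.31°;  2α = 22.62°
n_0 = (-0.9780, -0.2084)
n_1 = (-0.6263, -0.7796)
n_2 = (+0.6927, -0.7212)
n_3 = (+0.9923, -0.1240)
n_4 = (+0.9544, +0.2985)
n_5 = (-0.3417, +0.9398)
  (0,1): δ = 140.80°  ·
  (0,2): δ = 58.19°  ·
  (0,3): δ = 19.16°  ✓
  (0,4): δ = 5.34°  ✓
  (0,5): δ = 97.95°  ·
  (1,2): δ = 97.38°  ·
  (1,3): δ = 58.35°  ·
  (1,4): δ = 33.86°  ·
  (1,5): δ = 58.76°  ·
  (2,3): δ = 140.97°  ·
  (2,4): δ = 116.48°  ·
  (2,5): δ = 23.86°  ·
  (3,4): δ = 155.51°  ·
  (3,5): δ = 62.89°  ·
  (4,5): δ = 87.38°  ·
antipodal pairs: 2

count = 2; pairs: (0,3), (0,4)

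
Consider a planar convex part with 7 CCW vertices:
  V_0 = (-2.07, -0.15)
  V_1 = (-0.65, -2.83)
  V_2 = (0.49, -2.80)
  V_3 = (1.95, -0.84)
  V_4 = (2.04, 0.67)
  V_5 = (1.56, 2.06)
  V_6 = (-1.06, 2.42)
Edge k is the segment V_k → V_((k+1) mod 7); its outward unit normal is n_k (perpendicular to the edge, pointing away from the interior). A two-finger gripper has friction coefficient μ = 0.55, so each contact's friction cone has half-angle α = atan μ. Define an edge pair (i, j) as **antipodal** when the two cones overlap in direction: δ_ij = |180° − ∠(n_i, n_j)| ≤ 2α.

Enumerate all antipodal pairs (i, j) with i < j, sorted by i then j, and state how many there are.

count = 7; pairs: (0,3), (0,4), (0,5), (1,5), (2,6), (3,6), (4,6)

α = atan 0.55 = 28.81°;  2α = 57.62°
n_0 = (-0.8836, -0.4682)
n_1 = (+0.0263, -0.9997)
n_2 = (+0.8020, -0.5974)
n_3 = (+0.9982, -0.0595)
n_4 = (+0.9452, +0.3264)
n_5 = (+0.1361, +0.9907)
n_6 = (-0.9307, +0.3658)
  (0,1): δ = 116.41°  ·
  (0,2): δ = 64.60°  ·
  (0,3): δ = 31.33°  ✓
  (0,4): δ = 8.87°  ✓
  (0,5): δ = 54.26°  ✓
  (0,6): δ = 130.63°  ·
  (1,2): δ = 128.19°  ·
  (1,3): δ = 94.92°  ·
  (1,4): δ = 72.46°  ·
  (1,5): δ = 9.33°  ✓
  (1,6): δ = 67.04°  ·
  (2,3): δ = 146.73°  ·
  (2,4): δ = 124.27°  ·
  (2,5): δ = 61.14°  ·
  (2,6): δ = 15.23°  ✓
  (3,4): δ = 157.54°  ·
  (3,5): δ = 94.41°  ·
  (3,6): δ = 18.04°  ✓
  (4,5): δ = 116.87°  ·
  (4,6): δ = 40.51°  ✓
  (5,6): δ = 103.63°  ·
antipodal pairs: 7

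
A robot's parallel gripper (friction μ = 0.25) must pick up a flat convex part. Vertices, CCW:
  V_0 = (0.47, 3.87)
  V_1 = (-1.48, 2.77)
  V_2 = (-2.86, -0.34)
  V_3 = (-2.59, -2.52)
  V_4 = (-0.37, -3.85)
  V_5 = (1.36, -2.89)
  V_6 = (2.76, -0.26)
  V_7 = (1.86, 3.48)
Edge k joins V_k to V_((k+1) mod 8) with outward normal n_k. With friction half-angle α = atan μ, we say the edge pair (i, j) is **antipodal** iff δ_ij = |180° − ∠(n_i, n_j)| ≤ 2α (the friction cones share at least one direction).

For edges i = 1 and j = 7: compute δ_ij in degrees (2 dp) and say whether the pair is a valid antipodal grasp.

α = atan 0.25 = 14.04°;  2α = 28.07°
edge 1: e_1 = (-1.38, -3.11);  n_1 = (-0.9141, +0.4056)
edge 7: e_7 = (-1.39, +0.39);  n_7 = (+0.2701, +0.9628)
∠(n_1, n_7) = 81.74°
δ = |180° − 81.74°| = 98.26°
98.26° > 2α = 28.07°  →  invalid

δ = 98.26°, invalid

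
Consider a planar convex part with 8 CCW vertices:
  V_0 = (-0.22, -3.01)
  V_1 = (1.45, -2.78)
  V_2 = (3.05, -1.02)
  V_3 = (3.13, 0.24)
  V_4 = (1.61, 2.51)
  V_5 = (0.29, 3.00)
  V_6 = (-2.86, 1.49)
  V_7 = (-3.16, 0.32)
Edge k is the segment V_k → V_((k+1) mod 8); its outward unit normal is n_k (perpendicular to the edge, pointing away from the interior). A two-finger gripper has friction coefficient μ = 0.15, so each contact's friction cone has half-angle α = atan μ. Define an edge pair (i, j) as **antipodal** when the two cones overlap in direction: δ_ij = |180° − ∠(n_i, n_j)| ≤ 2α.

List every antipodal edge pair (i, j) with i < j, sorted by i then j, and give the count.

count = 2; pairs: (2,6), (3,7)

α = atan 0.15 = 8.53°;  2α = 17.06°
n_0 = (+0.1364, -0.9906)
n_1 = (+0.7399, -0.6727)
n_2 = (+0.9980, -0.0634)
n_3 = (+0.8309, +0.5564)
n_4 = (+0.3480, +0.9375)
n_5 = (-0.4323, +0.9017)
n_6 = (-0.9687, +0.2484)
n_7 = (-0.7496, -0.6618)
  (0,1): δ = 140.12°  ·
  (0,2): δ = 101.47°  ·
  (0,3): δ = 64.04°  ·
  (0,4): δ = 28.21°  ·
  (0,5): δ = 17.77°  ·
  (0,6): δ = 67.78°  ·
  (0,7): δ = 123.60°  ·
  (1,2): δ = 141.36°  ·
  (1,3): δ = 103.92°  ·
  (1,4): δ = 68.09°  ·
  (1,5): δ = 22.11°  ·
  (1,6): δ = 27.89°  ·
  (1,7): δ = 83.71°  ·
  (2,3): δ = 142.56°  ·
  (2,4): δ = 106.73°  ·
  (2,5): δ = 60.76°  ·
  (2,6): δ = 10.75°  ✓
  (2,7): δ = 45.07°  ·
  (3,4): δ = 144.17°  ·
  (3,5): δ = 98.19°  ·
  (3,6): δ = 48.19°  ·
  (3,7): δ = 7.63°  ✓
  (4,5): δ = 134.02°  ·
  (4,6): δ = 84.02°  ·
  (4,7): δ = 28.19°  ·
  (5,6): δ = 129.99°  ·
  (5,7): δ = 74.17°  ·
  (6,7): δ = 124.18°  ·
antipodal pairs: 2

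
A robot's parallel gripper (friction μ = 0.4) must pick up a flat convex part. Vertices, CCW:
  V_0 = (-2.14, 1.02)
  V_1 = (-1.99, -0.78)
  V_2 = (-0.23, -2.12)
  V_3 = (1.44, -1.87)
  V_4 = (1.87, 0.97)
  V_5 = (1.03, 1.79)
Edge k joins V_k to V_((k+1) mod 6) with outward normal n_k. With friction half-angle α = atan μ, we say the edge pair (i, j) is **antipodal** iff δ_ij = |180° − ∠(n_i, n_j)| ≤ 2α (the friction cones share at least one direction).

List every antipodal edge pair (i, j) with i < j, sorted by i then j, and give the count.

α = atan 0.4 = 21.80°;  2α = 43.60°
n_0 = (-0.9965, -0.0830)
n_1 = (-0.6058, -0.7956)
n_2 = (+0.1481, -0.9890)
n_3 = (+0.9887, -0.1497)
n_4 = (+0.6985, +0.7156)
n_5 = (-0.2360, +0.9717)
  (0,1): δ = 132.05°  ·
  (0,2): δ = 86.25°  ·
  (0,3): δ = 13.37°  ✓
  (0,4): δ = 40.93°  ✓
  (0,5): δ = 98.89°  ·
  (1,2): δ = 134.20°  ·
  (1,3): δ = 61.33°  ·
  (1,4): δ = 7.03°  ✓
  (1,5): δ = 50.94°  ·
  (2,3): δ = 107.12°  ·
  (2,4): δ = 52.82°  ·
  (2,5): δ = 5.14°  ✓
  (3,4): δ = 125.70°  ·
  (3,5): δ = 67.74°  ·
  (4,5): δ = 122.04°  ·
antipodal pairs: 4

count = 4; pairs: (0,3), (0,4), (1,4), (2,5)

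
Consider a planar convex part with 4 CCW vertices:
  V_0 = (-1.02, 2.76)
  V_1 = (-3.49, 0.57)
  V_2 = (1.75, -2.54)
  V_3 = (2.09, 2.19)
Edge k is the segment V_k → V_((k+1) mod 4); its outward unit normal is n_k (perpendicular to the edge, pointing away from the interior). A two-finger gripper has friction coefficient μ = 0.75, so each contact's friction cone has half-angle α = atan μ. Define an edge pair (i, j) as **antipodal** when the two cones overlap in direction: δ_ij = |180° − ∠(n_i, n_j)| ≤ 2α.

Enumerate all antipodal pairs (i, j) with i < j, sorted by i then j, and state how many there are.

count = 4; pairs: (0,1), (0,2), (1,2), (1,3)

α = atan 0.75 = 36.87°;  2α = 73.74°
n_0 = (-0.6634, +0.7482)
n_1 = (-0.5104, -0.8599)
n_2 = (+0.9974, -0.0717)
n_3 = (+0.1803, +0.9836)
  (0,1): δ = 72.25°  ✓
  (0,2): δ = 44.33°  ✓
  (0,3): δ = 128.05°  ·
  (1,2): δ = 63.42°  ✓
  (1,3): δ = 20.30°  ✓
  (2,3): δ = 96.27°  ·
antipodal pairs: 4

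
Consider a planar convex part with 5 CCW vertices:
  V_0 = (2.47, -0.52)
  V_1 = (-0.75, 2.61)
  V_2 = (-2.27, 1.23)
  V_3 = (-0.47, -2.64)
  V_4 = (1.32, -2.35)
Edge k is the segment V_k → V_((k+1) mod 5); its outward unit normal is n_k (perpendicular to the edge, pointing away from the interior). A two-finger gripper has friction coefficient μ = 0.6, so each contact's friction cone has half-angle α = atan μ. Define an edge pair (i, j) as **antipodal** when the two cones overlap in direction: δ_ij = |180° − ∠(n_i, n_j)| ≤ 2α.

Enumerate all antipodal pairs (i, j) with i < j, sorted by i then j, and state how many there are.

count = 5; pairs: (0,2), (0,3), (1,3), (1,4), (2,4)

α = atan 0.6 = 30.96°;  2α = 61.93°
n_0 = (+0.6970, +0.7171)
n_1 = (-0.6722, +0.7404)
n_2 = (-0.9067, -0.4217)
n_3 = (+0.1599, -0.9871)
n_4 = (+0.8467, -0.5321)
  (0,1): δ = 93.58°  ·
  (0,2): δ = 20.87°  ✓
  (0,3): δ = 53.39°  ✓
  (0,4): δ = 102.04°  ·
  (1,2): δ = 107.29°  ·
  (1,3): δ = 33.03°  ✓
  (1,4): δ = 15.62°  ✓
  (2,3): δ = 105.74°  ·
  (2,4): δ = 57.09°  ✓
  (3,4): δ = 131.35°  ·
antipodal pairs: 5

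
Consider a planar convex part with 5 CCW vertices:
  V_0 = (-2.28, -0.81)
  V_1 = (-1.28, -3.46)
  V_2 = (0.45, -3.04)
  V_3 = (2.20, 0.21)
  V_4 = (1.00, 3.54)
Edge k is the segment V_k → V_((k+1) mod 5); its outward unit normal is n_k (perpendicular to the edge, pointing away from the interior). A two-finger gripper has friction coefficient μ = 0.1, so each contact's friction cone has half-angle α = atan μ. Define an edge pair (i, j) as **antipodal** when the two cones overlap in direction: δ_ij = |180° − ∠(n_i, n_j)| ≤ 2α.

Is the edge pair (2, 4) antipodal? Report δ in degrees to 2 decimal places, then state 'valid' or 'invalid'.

δ = 8.72°, valid

α = atan 0.1 = 5.71°;  2α = 11.42°
edge 2: e_2 = (+1.75, +3.25);  n_2 = (+0.8805, -0.4741)
edge 4: e_4 = (-3.28, -4.35);  n_4 = (-0.7985, +0.6021)
∠(n_2, n_4) = 171.28°
δ = |180° − 171.28°| = 8.72°
8.72° ≤ 2α = 11.42°  →  valid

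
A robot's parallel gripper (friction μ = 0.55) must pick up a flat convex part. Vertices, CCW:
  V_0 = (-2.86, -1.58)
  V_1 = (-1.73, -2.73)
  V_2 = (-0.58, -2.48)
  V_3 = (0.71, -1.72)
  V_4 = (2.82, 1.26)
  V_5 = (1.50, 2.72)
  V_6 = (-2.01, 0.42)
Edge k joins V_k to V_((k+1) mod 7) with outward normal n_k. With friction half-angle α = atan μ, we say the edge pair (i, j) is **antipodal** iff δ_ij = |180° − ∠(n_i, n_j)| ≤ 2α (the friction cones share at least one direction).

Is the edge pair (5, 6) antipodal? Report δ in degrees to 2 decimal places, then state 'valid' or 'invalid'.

α = atan 0.55 = 28.81°;  2α = 57.62°
edge 5: e_5 = (-3.51, -2.30);  n_5 = (-0.5481, +0.8364)
edge 6: e_6 = (-0.85, -2.00);  n_6 = (-0.9203, +0.3911)
∠(n_5, n_6) = 33.74°
δ = |180° − 33.74°| = 146.26°
146.26° > 2α = 57.62°  →  invalid

δ = 146.26°, invalid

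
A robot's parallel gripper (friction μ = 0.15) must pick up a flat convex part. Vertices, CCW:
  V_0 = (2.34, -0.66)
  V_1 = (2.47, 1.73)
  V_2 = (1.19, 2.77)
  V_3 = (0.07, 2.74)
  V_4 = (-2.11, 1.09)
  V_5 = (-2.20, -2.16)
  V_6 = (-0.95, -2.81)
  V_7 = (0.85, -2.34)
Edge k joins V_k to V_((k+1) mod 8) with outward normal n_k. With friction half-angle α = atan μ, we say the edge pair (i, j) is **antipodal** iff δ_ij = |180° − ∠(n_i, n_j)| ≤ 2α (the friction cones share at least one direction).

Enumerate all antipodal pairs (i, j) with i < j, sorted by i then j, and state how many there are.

count = 4; pairs: (0,4), (1,5), (2,6), (3,7)

α = atan 0.15 = 8.53°;  2α = 17.06°
n_0 = (+0.9985, -0.0543)
n_1 = (+0.6306, +0.7761)
n_2 = (-0.0268, +0.9996)
n_3 = (-0.6035, +0.7974)
n_4 = (-0.9996, +0.0277)
n_5 = (-0.4614, -0.8872)
n_6 = (+0.2526, -0.9676)
n_7 = (+0.7481, -0.6635)
  (0,1): δ = 125.98°  ·
  (0,2): δ = 85.35°  ·
  (0,3): δ = 49.77°  ·
  (0,4): δ = 1.53°  ✓
  (0,5): δ = 65.64°  ·
  (0,6): δ = 107.75°  ·
  (0,7): δ = 141.54°  ·
  (1,2): δ = 139.37°  ·
  (1,3): δ = 103.78°  ·
  (1,4): δ = 52.49°  ·
  (1,5): δ = 11.62°  ✓
  (1,6): δ = 53.73°  ·
  (1,7): δ = 87.52°  ·
  (2,3): δ = 144.41°  ·
  (2,4): δ = 93.12°  ·
  (2,5): δ = 29.01°  ·
  (2,6): δ = 13.10°  ✓
  (2,7): δ = 46.90°  ·
  (3,4): δ = 128.71°  ·
  (3,5): δ = 64.60°  ·
  (3,6): δ = 22.49°  ·
  (3,7): δ = 11.31°  ✓
  (4,5): δ = 115.89°  ·
  (4,6): δ = 73.78°  ·
  (4,7): δ = 39.98°  ·
  (5,6): δ = 137.89°  ·
  (5,7): δ = 104.10°  ·
  (6,7): δ = 146.20°  ·
antipodal pairs: 4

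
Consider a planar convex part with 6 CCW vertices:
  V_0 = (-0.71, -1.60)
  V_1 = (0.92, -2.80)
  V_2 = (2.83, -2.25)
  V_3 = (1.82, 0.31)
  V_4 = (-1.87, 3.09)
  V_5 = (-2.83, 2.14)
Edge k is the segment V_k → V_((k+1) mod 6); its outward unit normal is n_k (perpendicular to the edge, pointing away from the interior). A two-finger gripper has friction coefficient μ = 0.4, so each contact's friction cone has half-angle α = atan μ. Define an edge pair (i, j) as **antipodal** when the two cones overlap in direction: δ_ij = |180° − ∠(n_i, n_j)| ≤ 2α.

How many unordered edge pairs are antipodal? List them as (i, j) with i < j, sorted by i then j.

count = 5; pairs: (0,2), (0,3), (1,4), (2,5), (3,5)

α = atan 0.4 = 21.80°;  2α = 43.60°
n_0 = (-0.5929, -0.8053)
n_1 = (+0.2767, -0.9610)
n_2 = (+0.9302, +0.3670)
n_3 = (+0.6017, +0.7987)
n_4 = (-0.7034, +0.7108)
n_5 = (-0.8700, -0.4931)
  (0,1): δ = 127.58°  ·
  (0,2): δ = 32.11°  ✓
  (0,3): δ = 0.63°  ✓
  (0,4): δ = 81.06°  ·
  (0,5): δ = 155.91°  ·
  (1,2): δ = 84.53°  ·
  (1,3): δ = 53.06°  ·
  (1,4): δ = 28.64°  ✓
  (1,5): δ = 103.48°  ·
  (2,3): δ = 148.52°  ·
  (2,4): δ = 66.83°  ·
  (2,5): δ = 8.02°  ✓
  (3,4): δ = 98.31°  ·
  (3,5): δ = 23.46°  ✓
  (4,5): δ = 105.15°  ·
antipodal pairs: 5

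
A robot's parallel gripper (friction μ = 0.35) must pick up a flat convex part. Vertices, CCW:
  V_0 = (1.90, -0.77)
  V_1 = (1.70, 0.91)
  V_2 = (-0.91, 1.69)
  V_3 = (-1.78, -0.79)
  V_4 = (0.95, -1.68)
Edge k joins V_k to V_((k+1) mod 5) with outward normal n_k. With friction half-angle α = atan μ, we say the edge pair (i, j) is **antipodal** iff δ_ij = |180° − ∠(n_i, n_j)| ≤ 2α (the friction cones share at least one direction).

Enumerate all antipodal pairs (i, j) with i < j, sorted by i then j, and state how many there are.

α = atan 0.35 = 19.29°;  2α = 38.58°
n_0 = (+0.9930, +0.1182)
n_1 = (+0.2863, +0.9581)
n_2 = (-0.9436, +0.3310)
n_3 = (-0.3100, -0.9508)
n_4 = (+0.6917, -0.7221)
  (0,1): δ = 113.43°  ·
  (0,2): δ = 26.12°  ✓
  (0,3): δ = 65.15°  ·
  (0,4): δ = 126.98°  ·
  (1,2): δ = 92.69°  ·
  (1,3): δ = 1.42°  ✓
  (1,4): δ = 60.41°  ·
  (2,3): δ = 88.73°  ·
  (2,4): δ = 26.90°  ✓
  (3,4): δ = 118.18°  ·
antipodal pairs: 3

count = 3; pairs: (0,2), (1,3), (2,4)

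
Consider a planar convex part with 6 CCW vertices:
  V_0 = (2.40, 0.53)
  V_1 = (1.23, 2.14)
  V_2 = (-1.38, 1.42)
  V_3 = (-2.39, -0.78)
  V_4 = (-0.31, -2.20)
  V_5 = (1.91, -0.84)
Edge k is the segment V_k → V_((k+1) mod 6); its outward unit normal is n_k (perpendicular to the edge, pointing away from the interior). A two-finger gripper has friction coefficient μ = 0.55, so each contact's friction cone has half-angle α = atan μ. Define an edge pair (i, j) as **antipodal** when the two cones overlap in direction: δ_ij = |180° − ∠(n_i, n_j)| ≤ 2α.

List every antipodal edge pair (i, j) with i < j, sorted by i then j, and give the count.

count = 6; pairs: (0,3), (1,3), (1,4), (1,5), (2,4), (2,5)

α = atan 0.55 = 28.81°;  2α = 57.62°
n_0 = (+0.8090, +0.5879)
n_1 = (-0.2659, +0.9640)
n_2 = (-0.9088, +0.4172)
n_3 = (-0.5638, -0.8259)
n_4 = (+0.5224, -0.8527)
n_5 = (+0.9416, -0.3368)
  (0,1): δ = 110.58°  ·
  (0,2): δ = 60.67°  ·
  (0,3): δ = 19.67°  ✓
  (0,4): δ = 85.49°  ·
  (0,5): δ = 124.31°  ·
  (1,2): δ = 130.08°  ·
  (1,3): δ = 49.74°  ✓
  (1,4): δ = 16.07°  ✓
  (1,5): δ = 54.90°  ✓
  (2,3): δ = 99.66°  ·
  (2,4): δ = 33.85°  ✓
  (2,5): δ = 4.98°  ✓
  (3,4): δ = 114.19°  ·
  (3,5): δ = 75.36°  ·
  (4,5): δ = 141.17°  ·
antipodal pairs: 6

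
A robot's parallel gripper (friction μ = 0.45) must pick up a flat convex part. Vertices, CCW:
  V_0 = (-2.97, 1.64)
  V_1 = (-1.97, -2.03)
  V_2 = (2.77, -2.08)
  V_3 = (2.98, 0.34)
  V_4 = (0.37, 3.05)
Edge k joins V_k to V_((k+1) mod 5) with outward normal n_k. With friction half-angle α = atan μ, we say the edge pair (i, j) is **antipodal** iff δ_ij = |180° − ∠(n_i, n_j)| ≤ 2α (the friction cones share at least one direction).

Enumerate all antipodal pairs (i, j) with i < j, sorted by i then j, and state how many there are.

α = atan 0.45 = 24.23°;  2α = 48.46°
n_0 = (-0.9648, -0.2629)
n_1 = (-0.0105, -0.9999)
n_2 = (+0.9963, -0.0865)
n_3 = (+0.7203, +0.6937)
n_4 = (-0.3889, +0.9213)
  (0,1): δ = 105.85°  ·
  (0,2): δ = 20.20°  ✓
  (0,3): δ = 28.68°  ✓
  (0,4): δ = 97.65°  ·
  (1,2): δ = 94.36°  ·
  (1,3): δ = 45.47°  ✓
  (1,4): δ = 23.49°  ✓
  (2,3): δ = 131.12°  ·
  (2,4): δ = 62.15°  ·
  (3,4): δ = 111.04°  ·
antipodal pairs: 4

count = 4; pairs: (0,2), (0,3), (1,3), (1,4)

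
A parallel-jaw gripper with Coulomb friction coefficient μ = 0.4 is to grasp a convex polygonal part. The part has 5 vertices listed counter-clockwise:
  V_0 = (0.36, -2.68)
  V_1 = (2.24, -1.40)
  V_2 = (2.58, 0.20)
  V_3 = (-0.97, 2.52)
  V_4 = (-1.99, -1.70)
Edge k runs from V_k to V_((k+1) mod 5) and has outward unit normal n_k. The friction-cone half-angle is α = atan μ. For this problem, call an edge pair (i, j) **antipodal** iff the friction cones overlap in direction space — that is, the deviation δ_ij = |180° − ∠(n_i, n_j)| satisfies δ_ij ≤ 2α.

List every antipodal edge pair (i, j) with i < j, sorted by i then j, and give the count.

count = 3; pairs: (0,3), (1,3), (2,4)

α = atan 0.4 = 21.80°;  2α = 43.60°
n_0 = (+0.5628, -0.8266)
n_1 = (+0.9782, -0.2079)
n_2 = (+0.5471, +0.8371)
n_3 = (-0.9720, +0.2349)
n_4 = (-0.3849, -0.9230)
  (0,1): δ = 136.25°  ·
  (0,2): δ = 67.41°  ·
  (0,3): δ = 42.16°  ✓
  (0,4): δ = 123.11°  ·
  (1,2): δ = 111.17°  ·
  (1,3): δ = 1.59°  ✓
  (1,4): δ = 79.36°  ·
  (2,3): δ = 70.42°  ·
  (2,4): δ = 10.53°  ✓
  (3,4): δ = 99.05°  ·
antipodal pairs: 3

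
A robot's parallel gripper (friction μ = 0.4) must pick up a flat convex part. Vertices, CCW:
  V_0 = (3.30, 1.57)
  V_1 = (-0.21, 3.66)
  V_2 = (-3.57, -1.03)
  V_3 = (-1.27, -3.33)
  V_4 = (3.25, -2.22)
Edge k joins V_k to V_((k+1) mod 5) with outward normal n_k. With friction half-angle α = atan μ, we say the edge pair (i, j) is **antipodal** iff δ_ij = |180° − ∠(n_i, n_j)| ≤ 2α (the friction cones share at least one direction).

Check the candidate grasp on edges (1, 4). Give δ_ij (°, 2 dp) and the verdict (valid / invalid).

α = atan 0.4 = 21.80°;  2α = 43.60°
edge 1: e_1 = (-3.36, -4.69);  n_1 = (-0.8129, +0.5824)
edge 4: e_4 = (+0.05, +3.79);  n_4 = (+0.9999, -0.0132)
∠(n_1, n_4) = 145.14°
δ = |180° − 145.14°| = 34.86°
34.86° ≤ 2α = 43.60°  →  valid

δ = 34.86°, valid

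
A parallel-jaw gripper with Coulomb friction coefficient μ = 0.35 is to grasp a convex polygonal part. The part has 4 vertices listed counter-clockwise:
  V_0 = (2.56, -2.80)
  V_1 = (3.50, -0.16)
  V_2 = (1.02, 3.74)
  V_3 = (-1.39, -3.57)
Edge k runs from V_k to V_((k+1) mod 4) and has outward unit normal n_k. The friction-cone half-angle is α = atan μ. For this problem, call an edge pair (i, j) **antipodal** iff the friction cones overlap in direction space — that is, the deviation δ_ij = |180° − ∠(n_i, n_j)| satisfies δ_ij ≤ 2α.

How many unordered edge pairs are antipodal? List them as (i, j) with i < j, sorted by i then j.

count = 1; pairs: (0,2)

α = atan 0.35 = 19.29°;  2α = 38.58°
n_0 = (+0.9421, -0.3354)
n_1 = (+0.8438, +0.5366)
n_2 = (-0.9497, +0.3131)
n_3 = (+0.1913, -0.9815)
  (0,1): δ = 127.95°  ·
  (0,2): δ = 1.35°  ✓
  (0,3): δ = 120.63°  ·
  (1,2): δ = 50.70°  ·
  (1,3): δ = 68.58°  ·
  (2,3): δ = 60.72°  ·
antipodal pairs: 1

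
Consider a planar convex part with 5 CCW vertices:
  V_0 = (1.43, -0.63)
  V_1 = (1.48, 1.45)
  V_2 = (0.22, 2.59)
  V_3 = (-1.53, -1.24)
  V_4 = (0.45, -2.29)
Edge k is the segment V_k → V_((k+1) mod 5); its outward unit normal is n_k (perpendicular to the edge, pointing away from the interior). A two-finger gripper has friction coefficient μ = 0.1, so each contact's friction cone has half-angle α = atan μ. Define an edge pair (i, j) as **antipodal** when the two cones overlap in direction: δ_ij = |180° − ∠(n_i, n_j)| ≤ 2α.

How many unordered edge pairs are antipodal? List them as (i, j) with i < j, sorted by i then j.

α = atan 0.1 = 5.71°;  2α = 11.42°
n_0 = (+0.9997, -0.0240)
n_1 = (+0.6709, +0.7415)
n_2 = (-0.9096, +0.4156)
n_3 = (-0.4685, -0.8835)
n_4 = (+0.8611, -0.5084)
  (0,1): δ = 130.76°  ·
  (0,2): δ = 23.18°  ·
  (0,3): δ = 63.44°  ·
  (0,4): δ = 150.82°  ·
  (1,2): δ = 72.42°  ·
  (1,3): δ = 14.20°  ·
  (1,4): δ = 101.58°  ·
  (2,3): δ = 93.38°  ·
  (2,4): δ = 6.00°  ✓
  (3,4): δ = 92.62°  ·
antipodal pairs: 1

count = 1; pairs: (2,4)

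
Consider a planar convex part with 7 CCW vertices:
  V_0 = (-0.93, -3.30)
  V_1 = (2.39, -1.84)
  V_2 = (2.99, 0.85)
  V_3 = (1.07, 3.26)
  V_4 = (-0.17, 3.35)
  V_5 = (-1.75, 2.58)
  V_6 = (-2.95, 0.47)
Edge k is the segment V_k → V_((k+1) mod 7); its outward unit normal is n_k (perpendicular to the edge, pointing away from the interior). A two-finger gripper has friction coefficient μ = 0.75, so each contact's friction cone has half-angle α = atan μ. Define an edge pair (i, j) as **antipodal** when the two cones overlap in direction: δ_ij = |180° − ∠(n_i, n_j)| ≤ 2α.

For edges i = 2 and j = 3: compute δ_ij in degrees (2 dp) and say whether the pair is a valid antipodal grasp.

δ = 132.69°, invalid

α = atan 0.75 = 36.87°;  2α = 73.74°
edge 2: e_2 = (-1.92, +2.41);  n_2 = (+0.7821, +0.6231)
edge 3: e_3 = (-1.24, +0.09);  n_3 = (+0.0724, +0.9974)
∠(n_2, n_3) = 47.31°
δ = |180° − 47.31°| = 132.69°
132.69° > 2α = 73.74°  →  invalid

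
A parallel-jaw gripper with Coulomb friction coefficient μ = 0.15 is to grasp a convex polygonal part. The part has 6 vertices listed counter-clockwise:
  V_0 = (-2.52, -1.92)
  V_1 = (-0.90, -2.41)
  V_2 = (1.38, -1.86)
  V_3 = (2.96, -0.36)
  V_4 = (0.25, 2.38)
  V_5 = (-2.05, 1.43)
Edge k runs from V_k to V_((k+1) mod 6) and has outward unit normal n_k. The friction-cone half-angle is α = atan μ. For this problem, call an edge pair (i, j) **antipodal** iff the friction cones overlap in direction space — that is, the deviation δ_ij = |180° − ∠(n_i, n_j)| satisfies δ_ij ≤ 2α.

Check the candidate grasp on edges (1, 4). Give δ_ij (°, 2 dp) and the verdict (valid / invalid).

δ = 8.88°, valid

α = atan 0.15 = 8.53°;  2α = 17.06°
edge 1: e_1 = (+2.28, +0.55);  n_1 = (+0.2345, -0.9721)
edge 4: e_4 = (-2.30, -0.95);  n_4 = (-0.3818, +0.9243)
∠(n_1, n_4) = 171.12°
δ = |180° − 171.12°| = 8.88°
8.88° ≤ 2α = 17.06°  →  valid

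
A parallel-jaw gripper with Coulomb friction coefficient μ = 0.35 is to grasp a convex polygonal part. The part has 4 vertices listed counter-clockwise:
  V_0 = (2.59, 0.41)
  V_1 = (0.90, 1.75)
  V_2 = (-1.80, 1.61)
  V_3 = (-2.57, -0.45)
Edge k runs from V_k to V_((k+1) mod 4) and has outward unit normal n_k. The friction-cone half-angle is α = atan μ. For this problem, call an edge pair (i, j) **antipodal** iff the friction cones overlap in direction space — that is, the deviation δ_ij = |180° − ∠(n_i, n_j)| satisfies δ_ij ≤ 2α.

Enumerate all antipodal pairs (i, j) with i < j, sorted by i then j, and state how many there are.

count = 1; pairs: (1,3)

α = atan 0.35 = 19.29°;  2α = 38.58°
n_0 = (+0.6213, +0.7836)
n_1 = (-0.0518, +0.9987)
n_2 = (-0.9367, +0.3501)
n_3 = (+0.1644, -0.9864)
  (0,1): δ = 138.62°  ·
  (0,2): δ = 72.08°  ·
  (0,3): δ = 47.87°  ·
  (1,2): δ = 113.46°  ·
  (1,3): δ = 6.49°  ✓
  (2,3): δ = 60.04°  ·
antipodal pairs: 1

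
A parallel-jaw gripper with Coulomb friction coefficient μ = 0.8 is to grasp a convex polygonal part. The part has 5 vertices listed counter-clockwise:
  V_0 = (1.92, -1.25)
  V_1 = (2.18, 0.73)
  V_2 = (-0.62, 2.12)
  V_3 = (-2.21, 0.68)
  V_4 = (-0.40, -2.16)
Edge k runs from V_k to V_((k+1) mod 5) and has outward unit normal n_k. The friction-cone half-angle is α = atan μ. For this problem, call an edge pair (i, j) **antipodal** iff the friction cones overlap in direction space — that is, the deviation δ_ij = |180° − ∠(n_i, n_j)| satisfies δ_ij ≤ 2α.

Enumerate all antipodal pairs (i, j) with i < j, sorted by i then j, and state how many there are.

count = 5; pairs: (0,2), (0,3), (1,3), (1,4), (2,4)

α = atan 0.8 = 38.66°;  2α = 77.32°
n_0 = (+0.9915, -0.1302)
n_1 = (+0.4447, +0.8957)
n_2 = (-0.6713, +0.7412)
n_3 = (-0.8433, -0.5375)
n_4 = (+0.3652, -0.9309)
  (0,1): δ = 108.92°  ·
  (0,2): δ = 40.35°  ✓
  (0,3): δ = 39.99°  ✓
  (0,4): δ = 118.90°  ·
  (1,2): δ = 111.43°  ·
  (1,3): δ = 31.09°  ✓
  (1,4): δ = 47.82°  ✓
  (2,3): δ = 99.66°  ·
  (2,4): δ = 20.75°  ✓
  (3,4): δ = 101.09°  ·
antipodal pairs: 5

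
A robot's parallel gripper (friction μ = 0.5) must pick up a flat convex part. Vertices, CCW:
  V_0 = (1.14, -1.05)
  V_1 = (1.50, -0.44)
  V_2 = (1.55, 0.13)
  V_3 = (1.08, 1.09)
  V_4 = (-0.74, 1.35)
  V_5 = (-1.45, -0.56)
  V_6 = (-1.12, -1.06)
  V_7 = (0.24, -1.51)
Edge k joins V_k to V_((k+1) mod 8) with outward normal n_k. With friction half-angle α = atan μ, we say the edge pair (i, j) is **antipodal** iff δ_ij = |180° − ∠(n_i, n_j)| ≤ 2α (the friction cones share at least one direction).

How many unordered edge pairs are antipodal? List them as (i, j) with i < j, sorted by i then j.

count = 10; pairs: (0,4), (1,4), (1,5), (2,4), (2,5), (2,6), (3,5), (3,6), (3,7), (4,7)

α = atan 0.5 = 26.57°;  2α = 53.13°
n_0 = (+0.8612, -0.5083)
n_1 = (+0.9962, -0.0874)
n_2 = (+0.8981, +0.4397)
n_3 = (+0.1414, +0.9899)
n_4 = (-0.9373, +0.3484)
n_5 = (-0.8346, -0.5508)
n_6 = (-0.3141, -0.9494)
n_7 = (+0.4551, -0.8904)
  (0,1): δ = 154.47°  ·
  (0,2): δ = 123.37°  ·
  (0,3): δ = 67.58°  ·
  (0,4): δ = 10.16°  ✓
  (0,5): δ = 63.97°  ·
  (0,6): δ = 102.24°  ·
  (0,7): δ = 147.62°  ·
  (1,2): δ = 148.90°  ·
  (1,3): δ = 93.12°  ·
  (1,4): δ = 15.38°  ✓
  (1,5): δ = 38.44°  ✓
  (1,6): δ = 76.70°  ·
  (1,7): δ = 122.09°  ·
  (2,3): δ = 124.22°  ·
  (2,4): δ = 46.48°  ✓
  (2,5): δ = 7.34°  ✓
  (2,6): δ = 45.61°  ✓
  (2,7): δ = 90.99°  ·
  (3,4): δ = 102.26°  ·
  (3,5): δ = 48.45°  ✓
  (3,6): δ = 10.18°  ✓
  (3,7): δ = 35.20°  ✓
  (4,5): δ = 126.18°  ·
  (4,6): δ = 87.92°  ·
  (4,7): δ = 42.54°  ✓
  (5,6): δ = 141.73°  ·
  (5,7): δ = 96.35°  ·
  (6,7): δ = 134.62°  ·
antipodal pairs: 10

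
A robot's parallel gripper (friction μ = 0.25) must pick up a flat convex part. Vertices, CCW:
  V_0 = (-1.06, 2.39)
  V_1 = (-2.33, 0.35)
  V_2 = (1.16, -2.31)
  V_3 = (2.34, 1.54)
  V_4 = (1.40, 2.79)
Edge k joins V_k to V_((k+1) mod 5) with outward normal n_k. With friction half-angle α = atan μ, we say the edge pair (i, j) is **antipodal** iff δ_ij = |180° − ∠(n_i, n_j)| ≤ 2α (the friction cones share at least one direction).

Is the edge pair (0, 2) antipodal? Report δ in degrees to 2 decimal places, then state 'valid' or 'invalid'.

δ = 14.86°, valid

α = atan 0.25 = 14.04°;  2α = 28.07°
edge 0: e_0 = (-1.27, -2.04);  n_0 = (-0.8489, +0.5285)
edge 2: e_2 = (+1.18, +3.85);  n_2 = (+0.9561, -0.2930)
∠(n_0, n_2) = 165.14°
δ = |180° − 165.14°| = 14.86°
14.86° ≤ 2α = 28.07°  →  valid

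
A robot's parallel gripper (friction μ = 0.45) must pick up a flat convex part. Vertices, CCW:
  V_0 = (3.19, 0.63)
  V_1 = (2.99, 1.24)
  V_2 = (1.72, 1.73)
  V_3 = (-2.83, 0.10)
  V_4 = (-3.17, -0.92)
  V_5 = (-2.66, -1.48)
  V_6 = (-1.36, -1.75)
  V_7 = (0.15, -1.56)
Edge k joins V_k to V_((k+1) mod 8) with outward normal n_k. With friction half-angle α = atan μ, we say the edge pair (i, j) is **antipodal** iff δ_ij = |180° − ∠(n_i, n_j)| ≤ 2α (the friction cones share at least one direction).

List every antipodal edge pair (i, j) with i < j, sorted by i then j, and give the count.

count = 9; pairs: (0,3), (0,4), (1,4), (1,5), (1,6), (2,5), (2,6), (2,7), (3,7)

α = atan 0.45 = 24.23°;  2α = 48.46°
n_0 = (+0.9502, +0.3116)
n_1 = (+0.3600, +0.9330)
n_2 = (-0.3373, +0.9414)
n_3 = (-0.9487, +0.3162)
n_4 = (-0.7393, -0.6733)
n_5 = (-0.2034, -0.9791)
n_6 = (+0.1248, -0.9922)
n_7 = (+0.5845, -0.8114)
  (0,1): δ = 129.25°  ·
  (0,2): δ = 88.44°  ·
  (0,3): δ = 36.59°  ✓
  (0,4): δ = 24.17°  ✓
  (0,5): δ = 60.11°  ·
  (0,6): δ = 79.02°  ·
  (0,7): δ = 107.62°  ·
  (1,2): δ = 139.19°  ·
  (1,3): δ = 87.34°  ·
  (1,4): δ = 26.58°  ✓
  (1,5): δ = 9.36°  ✓
  (1,6): δ = 28.27°  ✓
  (1,7): δ = 56.87°  ·
  (2,3): δ = 128.14°  ·
  (2,4): δ = 67.39°  ·
  (2,5): δ = 31.44°  ✓
  (2,6): δ = 12.54°  ✓
  (2,7): δ = 16.06°  ✓
  (3,4): δ = 119.24°  ·
  (3,5): δ = 83.30°  ·
  (3,6): δ = 64.39°  ·
  (3,7): δ = 35.80°  ✓
  (4,5): δ = 144.06°  ·
  (4,6): δ = 125.15°  ·
  (4,7): δ = 96.56°  ·
  (5,6): δ = 161.10°  ·
  (5,7): δ = 132.50°  ·
  (6,7): δ = 151.40°  ·
antipodal pairs: 9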